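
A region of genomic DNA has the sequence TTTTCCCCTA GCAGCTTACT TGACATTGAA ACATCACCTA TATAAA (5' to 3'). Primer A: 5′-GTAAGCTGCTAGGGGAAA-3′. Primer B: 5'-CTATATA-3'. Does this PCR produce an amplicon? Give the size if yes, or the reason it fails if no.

No product — the primers' 3' ends point away from each other.

Primer A (GTAAGCTGCTAGGGGAAA) has reverse complement TTTCCCCTAGCAGCTTAC, which matches the top strand at positions 2–19; primer A anneals to the top strand there with its 3' end pointing upstream toward position 2.
Primer B (CTATATA) matches the top strand directly at positions 38–44; it anneals to the bottom strand with its 3' end pointing downstream toward position 44.
The 3' ends diverge (primer A extends toward position 1, primer B toward position 46), so the primers never converge on a shared product.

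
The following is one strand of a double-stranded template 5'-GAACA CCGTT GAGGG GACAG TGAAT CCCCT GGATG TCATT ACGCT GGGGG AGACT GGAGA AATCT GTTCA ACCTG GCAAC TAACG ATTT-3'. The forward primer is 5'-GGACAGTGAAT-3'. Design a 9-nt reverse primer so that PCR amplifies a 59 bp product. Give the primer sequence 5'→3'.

The forward primer binds at positions 15–25, so a 59 bp product ends at position 15 + 59 − 1 = 73.
The reverse primer anneals to the top strand over positions 65–73, i.e. to TGTTCAACC.
Its sequence written 5'→3' is the reverse complement: GGTTGAACA.

5'-GGTTGAACA-3'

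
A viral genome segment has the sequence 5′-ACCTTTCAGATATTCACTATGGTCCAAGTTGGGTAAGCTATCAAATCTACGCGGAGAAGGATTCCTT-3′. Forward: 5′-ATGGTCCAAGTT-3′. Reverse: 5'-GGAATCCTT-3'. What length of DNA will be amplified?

Forward primer ATGGTCCAAGTT is found on the top strand at positions 19–30.
Reverse complement of the reverse primer: AAGGATTCC. This occurs on the top strand at positions 57–65.
Amplicon spans positions 19–65: 47 bp.

47 bp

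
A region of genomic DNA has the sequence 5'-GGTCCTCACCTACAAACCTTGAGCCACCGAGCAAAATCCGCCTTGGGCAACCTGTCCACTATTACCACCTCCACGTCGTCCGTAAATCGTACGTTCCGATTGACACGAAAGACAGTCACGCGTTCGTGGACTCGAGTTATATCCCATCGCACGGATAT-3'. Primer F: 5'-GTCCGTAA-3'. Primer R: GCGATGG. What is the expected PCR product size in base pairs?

Scanning the template, GTCCGTAA occurs at positions 78–85; this primer anneals to the bottom strand there with its 3' end pointing downstream.
The reverse primer's reverse complement is CCATCGC, which matches the template at positions 144–150.
Amplicon spans positions 78–150: 73 bp.

73 bp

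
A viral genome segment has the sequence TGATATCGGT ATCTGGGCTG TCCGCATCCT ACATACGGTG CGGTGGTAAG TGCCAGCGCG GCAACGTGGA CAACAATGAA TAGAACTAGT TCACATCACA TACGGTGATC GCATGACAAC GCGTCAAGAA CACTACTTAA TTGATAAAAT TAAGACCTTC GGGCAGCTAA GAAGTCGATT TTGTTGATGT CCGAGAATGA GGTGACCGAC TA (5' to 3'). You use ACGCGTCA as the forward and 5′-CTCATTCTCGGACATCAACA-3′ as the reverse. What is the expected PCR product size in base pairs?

83 bp

Scanning the template, ACGCGTCA occurs at positions 119–126; this primer anneals to the bottom strand there with its 3' end pointing downstream.
Reverse complement of the reverse primer: TGTTGATGTCCGAGAATGAG. This occurs on the top strand at positions 182–201.
Amplicon spans positions 119–201: 83 bp.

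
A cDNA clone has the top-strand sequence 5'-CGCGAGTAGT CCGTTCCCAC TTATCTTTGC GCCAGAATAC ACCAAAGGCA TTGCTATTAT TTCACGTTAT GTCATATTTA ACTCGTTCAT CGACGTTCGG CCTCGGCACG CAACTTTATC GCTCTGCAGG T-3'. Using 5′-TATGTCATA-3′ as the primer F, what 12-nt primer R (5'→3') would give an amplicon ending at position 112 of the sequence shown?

5'-TGCGTGCCGAGG-3'

The forward primer binds at positions 68–76; the product's 3' end on the top strand is position 112.
The reverse primer anneals to the top strand over positions 101–112, i.e. to CCTCGGCACGCA.
Its sequence written 5'→3' is the reverse complement: TGCGTGCCGAGG.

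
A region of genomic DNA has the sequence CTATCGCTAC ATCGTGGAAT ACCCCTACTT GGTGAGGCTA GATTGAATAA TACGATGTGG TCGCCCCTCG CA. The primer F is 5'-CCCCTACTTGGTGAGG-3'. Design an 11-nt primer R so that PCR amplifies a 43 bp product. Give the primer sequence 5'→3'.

5'-GCGACCACATC-3'

The forward primer binds at positions 22–37, so a 43 bp product ends at position 22 + 43 − 1 = 64.
The reverse primer anneals to the top strand over positions 54–64, i.e. to GATGTGGTCGC.
Its sequence written 5'→3' is the reverse complement: GCGACCACATC.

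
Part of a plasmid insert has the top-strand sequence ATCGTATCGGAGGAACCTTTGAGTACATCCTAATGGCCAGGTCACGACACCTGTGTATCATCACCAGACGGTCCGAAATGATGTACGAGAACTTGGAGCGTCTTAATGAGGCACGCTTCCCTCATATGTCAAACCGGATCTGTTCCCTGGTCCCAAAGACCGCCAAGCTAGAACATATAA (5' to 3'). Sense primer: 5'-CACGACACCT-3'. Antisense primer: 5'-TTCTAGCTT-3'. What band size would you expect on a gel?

The forward primer matches the template at positions 43–52.
Taking the reverse complement of TTCTAGCTT gives AAGCTAGAA, found at positions 165–173 on the template; the primer anneals here to the top strand with its 3' end pointing upstream.
The product runs from position 43 to position 173, so its length is 173 − 43 + 1 = 131 bp.

131 bp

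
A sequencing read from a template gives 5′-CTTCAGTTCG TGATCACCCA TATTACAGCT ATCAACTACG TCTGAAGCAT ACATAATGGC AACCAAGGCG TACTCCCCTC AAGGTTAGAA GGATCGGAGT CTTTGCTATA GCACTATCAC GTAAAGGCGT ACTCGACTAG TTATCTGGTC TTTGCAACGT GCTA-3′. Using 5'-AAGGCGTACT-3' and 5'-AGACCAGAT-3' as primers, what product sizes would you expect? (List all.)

The forward primer AAGGCGTACT matches the top strand at positions 65–74, 124–133.
The reverse primer's reverse complement is ATCTGGTCT, matching at positions 143–151.
Each forward site pairs with the reverse site to give a product ending at position 151: sizes 87, 28 bp.

87 bp, 28 bp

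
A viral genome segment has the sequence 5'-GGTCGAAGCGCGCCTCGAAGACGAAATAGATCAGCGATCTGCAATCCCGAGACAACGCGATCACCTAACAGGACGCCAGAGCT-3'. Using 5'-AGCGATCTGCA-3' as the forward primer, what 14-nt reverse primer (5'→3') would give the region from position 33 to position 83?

5'-AGCTCTGGCGTCCT-3'

The product's 3' end on the top strand is position 83.
The reverse primer anneals to the top strand over positions 70–83, i.e. to AGGACGCCAGAGCT.
Its sequence written 5'→3' is the reverse complement: AGCTCTGGCGTCCT.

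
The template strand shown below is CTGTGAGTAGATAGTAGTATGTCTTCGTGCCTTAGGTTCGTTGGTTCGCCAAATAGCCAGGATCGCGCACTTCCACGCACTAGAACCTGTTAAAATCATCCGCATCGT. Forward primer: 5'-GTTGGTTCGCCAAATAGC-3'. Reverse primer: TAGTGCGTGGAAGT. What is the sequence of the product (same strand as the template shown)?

Forward primer GTTGGTTCGCCAAATAGC is found on the top strand at positions 40–57.
Reverse complement of the reverse primer: ACTTCCACGCACTA. This occurs on the top strand at positions 69–82.
The product is the template from position 40 through 82 (43 bp).

5'-GTTGGTTCGCCAAATAGCCAGGATCGCGCACTTCCACGCACTA-3'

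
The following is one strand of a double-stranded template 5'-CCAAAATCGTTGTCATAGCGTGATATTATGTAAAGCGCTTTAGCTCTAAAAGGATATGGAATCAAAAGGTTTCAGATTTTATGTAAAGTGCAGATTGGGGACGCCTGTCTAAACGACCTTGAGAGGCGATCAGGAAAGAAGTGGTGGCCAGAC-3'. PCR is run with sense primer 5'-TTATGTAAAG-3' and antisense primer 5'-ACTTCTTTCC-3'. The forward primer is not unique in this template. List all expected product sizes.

The forward primer TTATGTAAAG matches the top strand at positions 26–35, 79–88.
The reverse primer's reverse complement is GGAAAGAAGT, matching at positions 133–142.
Each forward site pairs with the reverse site to give a product ending at position 142: sizes 117, 64 bp.

117 bp, 64 bp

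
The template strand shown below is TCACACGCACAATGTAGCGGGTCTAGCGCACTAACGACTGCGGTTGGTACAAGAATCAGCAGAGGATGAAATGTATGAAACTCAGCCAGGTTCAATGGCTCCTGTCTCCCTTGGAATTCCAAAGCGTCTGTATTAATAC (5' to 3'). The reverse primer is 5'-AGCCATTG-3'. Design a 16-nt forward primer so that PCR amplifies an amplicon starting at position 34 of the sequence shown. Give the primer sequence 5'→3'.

5'-ACGACTGCGGTTGGTA-3'

The reverse primer's reverse complement CAATGGCT matches the template at positions 93–100; the product starts at position 34.
The forward primer is identical to the top strand over positions 34–49: ACGACTGCGGTTGGTA.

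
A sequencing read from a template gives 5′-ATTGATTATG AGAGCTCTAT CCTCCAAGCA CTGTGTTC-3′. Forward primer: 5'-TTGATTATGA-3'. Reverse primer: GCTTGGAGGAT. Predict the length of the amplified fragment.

Forward primer TTGATTATGA is found on the top strand at positions 2–11.
Reverse complement of the reverse primer: ATCCTCCAAGC. This occurs on the top strand at positions 19–29.
Amplicon spans positions 2–29: 28 bp.

28 bp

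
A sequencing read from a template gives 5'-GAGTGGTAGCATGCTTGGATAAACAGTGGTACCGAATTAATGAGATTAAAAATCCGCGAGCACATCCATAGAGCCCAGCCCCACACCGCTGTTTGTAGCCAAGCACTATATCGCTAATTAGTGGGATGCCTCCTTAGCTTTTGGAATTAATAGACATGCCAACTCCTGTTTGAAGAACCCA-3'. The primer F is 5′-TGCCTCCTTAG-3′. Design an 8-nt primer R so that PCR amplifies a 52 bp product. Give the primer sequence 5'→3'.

The forward primer binds at positions 127–137, so a 52 bp product ends at position 127 + 52 − 1 = 178.
The reverse primer anneals to the top strand over positions 171–178, i.e. to TGAAGAAC.
Its sequence written 5'→3' is the reverse complement: GTTCTTCA.

5'-GTTCTTCA-3'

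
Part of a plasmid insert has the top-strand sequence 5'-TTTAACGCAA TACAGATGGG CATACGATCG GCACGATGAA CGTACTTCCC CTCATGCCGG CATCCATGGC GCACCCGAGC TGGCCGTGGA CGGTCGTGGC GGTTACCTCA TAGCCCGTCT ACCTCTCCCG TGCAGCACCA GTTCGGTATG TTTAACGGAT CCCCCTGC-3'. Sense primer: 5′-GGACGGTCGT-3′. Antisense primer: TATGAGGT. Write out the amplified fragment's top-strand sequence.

5'-GGACGGTCGTGGCGGTTACCTCATA-3'

The forward primer matches the template at positions 88–97.
The reverse primer's reverse complement is ACCTCATA, which matches the template at positions 105–112.
The product is the template from position 88 through 112 (25 bp).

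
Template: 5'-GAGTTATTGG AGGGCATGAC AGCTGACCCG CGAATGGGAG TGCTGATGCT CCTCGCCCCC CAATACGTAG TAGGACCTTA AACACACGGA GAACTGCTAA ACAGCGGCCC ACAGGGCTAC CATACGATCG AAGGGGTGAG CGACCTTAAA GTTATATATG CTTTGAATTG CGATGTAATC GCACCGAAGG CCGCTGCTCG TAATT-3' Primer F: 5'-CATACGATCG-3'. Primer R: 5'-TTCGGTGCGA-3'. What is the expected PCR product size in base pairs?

68 bp

The forward primer matches the template at positions 121–130.
Taking the reverse complement of TTCGGTGCGA gives TCGCACCGAA, found at positions 179–188 on the template; the primer anneals here to the top strand with its 3' end pointing upstream.
The product runs from position 121 to position 188, so its length is 188 − 121 + 1 = 68 bp.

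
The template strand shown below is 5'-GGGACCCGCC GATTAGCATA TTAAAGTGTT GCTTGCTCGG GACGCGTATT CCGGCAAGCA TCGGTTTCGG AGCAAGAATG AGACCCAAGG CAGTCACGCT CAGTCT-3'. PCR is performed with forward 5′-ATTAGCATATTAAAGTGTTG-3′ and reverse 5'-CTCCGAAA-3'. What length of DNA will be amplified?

61 bp

Scanning the template, ATTAGCATATTAAAGTGTTG occurs at positions 12–31; this primer anneals to the bottom strand there with its 3' end pointing downstream.
Taking the reverse complement of CTCCGAAA gives TTTCGGAG, found at positions 65–72 on the template; the primer anneals here to the top strand with its 3' end pointing upstream.
The product runs from position 12 to position 72, so its length is 72 − 12 + 1 = 61 bp.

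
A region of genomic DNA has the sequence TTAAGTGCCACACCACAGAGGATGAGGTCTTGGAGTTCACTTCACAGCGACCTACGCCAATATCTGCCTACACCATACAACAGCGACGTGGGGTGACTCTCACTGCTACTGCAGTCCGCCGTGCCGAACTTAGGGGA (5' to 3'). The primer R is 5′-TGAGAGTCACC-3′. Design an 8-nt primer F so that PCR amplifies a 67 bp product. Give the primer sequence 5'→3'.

The reverse primer's reverse complement GGTGACTCTCA matches the template at positions 92–102, so the product ends at position 102.
A 67 bp product then starts at position 102 − 67 + 1 = 36.
The forward primer is identical to the top strand there: TTCACTTC.

5'-TTCACTTC-3'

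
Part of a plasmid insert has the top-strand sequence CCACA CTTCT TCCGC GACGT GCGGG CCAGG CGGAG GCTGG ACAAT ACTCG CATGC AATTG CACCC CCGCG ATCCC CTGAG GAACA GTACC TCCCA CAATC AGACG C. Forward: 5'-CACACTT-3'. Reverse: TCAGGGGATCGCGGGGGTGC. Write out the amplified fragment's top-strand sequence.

The forward primer matches the template at positions 2–8.
The reverse primer's reverse complement is GCACCCCCGCGATCCCCTGA, which matches the template at positions 60–79.
The product is the template from position 2 through 79 (78 bp).

5'-CACACTTCTTCCGCGACGTGCGGGCCAGGCGGAGGCTGGACAATACTCGCATGCAATTGCACCCCCGCGATCCCCTGA-3'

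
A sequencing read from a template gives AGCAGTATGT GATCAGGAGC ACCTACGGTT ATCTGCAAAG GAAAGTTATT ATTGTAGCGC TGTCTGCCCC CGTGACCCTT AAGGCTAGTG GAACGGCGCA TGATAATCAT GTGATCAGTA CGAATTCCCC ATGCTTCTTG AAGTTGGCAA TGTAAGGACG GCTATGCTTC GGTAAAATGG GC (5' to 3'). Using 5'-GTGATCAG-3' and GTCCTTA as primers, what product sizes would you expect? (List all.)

151 bp, 49 bp

The forward primer GTGATCAG matches the top strand at positions 9–16, 111–118.
The reverse primer's reverse complement is TAAGGAC, matching at positions 153–159.
Each forward site pairs with the reverse site to give a product ending at position 159: sizes 151, 49 bp.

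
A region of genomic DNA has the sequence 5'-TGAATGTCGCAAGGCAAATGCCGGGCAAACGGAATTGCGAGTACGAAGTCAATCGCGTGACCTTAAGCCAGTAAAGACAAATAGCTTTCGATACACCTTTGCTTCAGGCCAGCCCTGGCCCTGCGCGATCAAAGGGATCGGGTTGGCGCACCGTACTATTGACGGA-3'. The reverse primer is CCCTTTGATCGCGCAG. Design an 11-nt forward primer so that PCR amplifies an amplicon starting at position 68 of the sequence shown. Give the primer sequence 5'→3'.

The reverse primer's reverse complement CTGCGCGATCAAAGGG matches the template at positions 121–136; the product starts at position 68.
The forward primer is identical to the top strand over positions 68–78: CCAGTAAAGAC.

5'-CCAGTAAAGAC-3'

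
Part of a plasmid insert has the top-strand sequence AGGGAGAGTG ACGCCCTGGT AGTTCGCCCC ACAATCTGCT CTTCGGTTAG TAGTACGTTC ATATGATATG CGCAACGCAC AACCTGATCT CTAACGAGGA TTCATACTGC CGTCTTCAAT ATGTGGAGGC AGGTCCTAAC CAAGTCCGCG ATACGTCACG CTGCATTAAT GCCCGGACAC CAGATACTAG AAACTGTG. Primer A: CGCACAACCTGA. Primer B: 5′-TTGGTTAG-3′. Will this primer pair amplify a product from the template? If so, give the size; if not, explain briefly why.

Yes — a 68 bp product.

Primer A (CGCACAACCTGA) matches the top strand at positions 76–87; it acts as a forward primer.
Primer B's reverse complement is CTAACCAA, matching the top strand at positions 136–143; it acts as a reverse primer.
The 3' ends face each other across positions 76–143, giving a 68 bp product.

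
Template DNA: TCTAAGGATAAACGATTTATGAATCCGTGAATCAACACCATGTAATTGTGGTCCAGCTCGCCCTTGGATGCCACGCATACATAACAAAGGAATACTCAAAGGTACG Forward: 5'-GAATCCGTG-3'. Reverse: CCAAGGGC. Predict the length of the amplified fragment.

47 bp

Forward primer GAATCCGTG is found on the top strand at positions 21–29.
Reverse complement of the reverse primer: GCCCTTGG. This occurs on the top strand at positions 60–67.
Amplicon spans positions 21–67: 47 bp.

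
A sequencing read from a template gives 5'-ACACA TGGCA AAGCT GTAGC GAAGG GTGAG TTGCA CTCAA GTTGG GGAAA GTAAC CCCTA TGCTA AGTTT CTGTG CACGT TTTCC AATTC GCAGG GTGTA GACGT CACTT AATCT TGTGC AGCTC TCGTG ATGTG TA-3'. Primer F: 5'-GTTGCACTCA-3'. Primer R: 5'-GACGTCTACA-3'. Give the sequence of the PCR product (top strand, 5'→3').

5'-GTTGCACTCAAGTTGGGGAAAGTAACCCCTATGCTAAGTTTCTGTGCACGTTTTCCAATTCGCAGGGTGTAGACGTC-3'

The forward primer matches the template at positions 30–39.
Reverse complement of the reverse primer: TGTAGACGTC. This occurs on the top strand at positions 97–106.
The product is the template from position 30 through 106 (77 bp).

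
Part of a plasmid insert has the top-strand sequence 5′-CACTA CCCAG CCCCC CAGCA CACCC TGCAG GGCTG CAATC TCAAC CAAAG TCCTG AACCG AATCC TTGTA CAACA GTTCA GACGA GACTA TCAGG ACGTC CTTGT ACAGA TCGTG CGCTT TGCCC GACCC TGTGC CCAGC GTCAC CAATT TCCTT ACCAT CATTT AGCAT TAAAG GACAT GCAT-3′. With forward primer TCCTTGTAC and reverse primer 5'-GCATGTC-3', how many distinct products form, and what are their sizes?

The forward primer TCCTTGTAC matches the top strand at positions 63–71, 99–107.
The reverse primer's reverse complement is GACATGC, matching at positions 176–182.
Each forward site pairs with the reverse site to give a product ending at position 182: sizes 120, 84 bp.

Two products: 120 bp, 84 bp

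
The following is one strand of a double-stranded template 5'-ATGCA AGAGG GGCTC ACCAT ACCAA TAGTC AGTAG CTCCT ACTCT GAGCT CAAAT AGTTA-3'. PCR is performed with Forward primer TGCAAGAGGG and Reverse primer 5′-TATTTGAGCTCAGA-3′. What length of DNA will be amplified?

The forward primer matches the template at positions 2–11.
Taking the reverse complement of TATTTGAGCTCAGA gives TCTGAGCTCAAATA, found at positions 43–56 on the template; the primer anneals here to the top strand with its 3' end pointing upstream.
Amplicon spans positions 2–56: 55 bp.

55 bp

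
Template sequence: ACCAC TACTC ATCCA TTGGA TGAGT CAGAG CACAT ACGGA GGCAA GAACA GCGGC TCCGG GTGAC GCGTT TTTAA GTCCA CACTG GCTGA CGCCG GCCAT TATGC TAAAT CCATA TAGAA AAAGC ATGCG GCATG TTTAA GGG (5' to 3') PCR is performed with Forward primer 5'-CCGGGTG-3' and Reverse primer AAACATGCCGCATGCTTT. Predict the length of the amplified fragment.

82 bp

Scanning the template, CCGGGTG occurs at positions 57–63; this primer anneals to the bottom strand there with its 3' end pointing downstream.
Taking the reverse complement of AAACATGCCGCATGCTTT gives AAAGCATGCGGCATGTTT, found at positions 121–138 on the template; the primer anneals here to the top strand with its 3' end pointing upstream.
Amplicon spans positions 57–138: 82 bp.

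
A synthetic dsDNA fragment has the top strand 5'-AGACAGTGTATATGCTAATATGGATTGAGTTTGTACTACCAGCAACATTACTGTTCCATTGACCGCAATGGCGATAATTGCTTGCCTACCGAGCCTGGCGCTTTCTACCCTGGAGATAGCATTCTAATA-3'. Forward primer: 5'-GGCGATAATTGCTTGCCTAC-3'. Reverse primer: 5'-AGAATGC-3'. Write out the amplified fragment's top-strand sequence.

Forward primer GGCGATAATTGCTTGCCTAC is found on the top strand at positions 70–89.
Taking the reverse complement of AGAATGC gives GCATTCT, found at positions 119–125 on the template; the primer anneals here to the top strand with its 3' end pointing upstream.
The product is the template from position 70 through 125 (56 bp).

5'-GGCGATAATTGCTTGCCTACCGAGCCTGGCGCTTTCTACCCTGGAGATAGCATTCT-3'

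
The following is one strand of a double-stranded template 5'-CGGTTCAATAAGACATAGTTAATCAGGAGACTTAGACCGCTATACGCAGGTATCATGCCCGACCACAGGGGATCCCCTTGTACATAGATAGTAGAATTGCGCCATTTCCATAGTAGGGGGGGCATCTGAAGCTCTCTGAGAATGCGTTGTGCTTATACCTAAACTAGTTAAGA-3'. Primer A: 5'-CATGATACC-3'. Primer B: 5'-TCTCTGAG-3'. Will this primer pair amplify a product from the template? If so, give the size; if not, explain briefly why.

Primer A (CATGATACC) has reverse complement GGTATCATG, which matches the top strand at positions 49–57; primer A anneals to the top strand there with its 3' end pointing upstream toward position 49.
Primer B (TCTCTGAG) matches the top strand directly at positions 133–140; it anneals to the bottom strand with its 3' end pointing downstream toward position 140.
The 3' ends diverge (primer A extends toward position 1, primer B toward position 173), so the primers never converge on a shared product.

No product — the primers' 3' ends point away from each other.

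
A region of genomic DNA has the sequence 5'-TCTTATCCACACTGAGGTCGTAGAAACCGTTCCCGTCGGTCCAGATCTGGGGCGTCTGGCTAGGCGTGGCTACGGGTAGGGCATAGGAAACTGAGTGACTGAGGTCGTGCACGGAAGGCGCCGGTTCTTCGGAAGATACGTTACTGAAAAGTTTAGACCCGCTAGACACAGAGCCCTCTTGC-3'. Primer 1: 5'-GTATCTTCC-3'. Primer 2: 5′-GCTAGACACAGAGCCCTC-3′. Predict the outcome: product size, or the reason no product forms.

No product — the primers' 3' ends point away from each other.

Primer 1 (GTATCTTCC) has reverse complement GGAAGATAC, which matches the top strand at positions 131–139; primer 1 anneals to the top strand there with its 3' end pointing upstream toward position 131.
Primer 2 (GCTAGACACAGAGCCCTC) matches the top strand directly at positions 161–178; it anneals to the bottom strand with its 3' end pointing downstream toward position 178.
The 3' ends diverge (primer 1 extends toward position 1, primer 2 toward position 182), so the primers never converge on a shared product.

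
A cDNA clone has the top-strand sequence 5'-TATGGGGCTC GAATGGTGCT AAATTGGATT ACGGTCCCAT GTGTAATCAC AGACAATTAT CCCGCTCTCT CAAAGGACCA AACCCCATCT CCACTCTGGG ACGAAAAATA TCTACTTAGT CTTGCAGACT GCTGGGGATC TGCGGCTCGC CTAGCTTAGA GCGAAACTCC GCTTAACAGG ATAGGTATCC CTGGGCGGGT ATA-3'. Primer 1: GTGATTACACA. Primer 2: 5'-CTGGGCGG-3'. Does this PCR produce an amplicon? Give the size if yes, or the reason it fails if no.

Primer 1 (GTGATTACACA) has reverse complement TGTGTAATCAC, which matches the top strand at positions 40–50; primer 1 anneals to the top strand there with its 3' end pointing upstream toward position 40.
Primer 2 (CTGGGCGG) matches the top strand directly at positions 191–198; it anneals to the bottom strand with its 3' end pointing downstream toward position 198.
The 3' ends diverge (primer 1 extends toward position 1, primer 2 toward position 203), so the primers never converge on a shared product.

No product — the primers' 3' ends point away from each other.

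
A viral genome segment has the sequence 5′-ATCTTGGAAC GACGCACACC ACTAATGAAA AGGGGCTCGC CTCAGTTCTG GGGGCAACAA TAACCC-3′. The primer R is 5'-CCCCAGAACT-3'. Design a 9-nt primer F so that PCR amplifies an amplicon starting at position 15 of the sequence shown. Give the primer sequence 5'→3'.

5'-CACACCACT-3'

The reverse primer's reverse complement AGTTCTGGGG matches the template at positions 44–53; the product starts at position 15.
The forward primer is identical to the top strand over positions 15–23: CACACCACT.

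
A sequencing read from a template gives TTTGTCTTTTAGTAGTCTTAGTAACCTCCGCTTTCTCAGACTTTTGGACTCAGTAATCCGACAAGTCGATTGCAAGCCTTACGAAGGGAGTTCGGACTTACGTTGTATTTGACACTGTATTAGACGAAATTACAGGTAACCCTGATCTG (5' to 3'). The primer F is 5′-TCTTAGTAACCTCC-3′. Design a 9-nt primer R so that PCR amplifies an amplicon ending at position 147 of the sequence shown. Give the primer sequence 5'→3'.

5'-GATCAGGGT-3'

The forward primer binds at positions 16–29; the product's 3' end on the top strand is position 147.
The reverse primer anneals to the top strand over positions 139–147, i.e. to ACCCTGATC.
Its sequence written 5'→3' is the reverse complement: GATCAGGGT.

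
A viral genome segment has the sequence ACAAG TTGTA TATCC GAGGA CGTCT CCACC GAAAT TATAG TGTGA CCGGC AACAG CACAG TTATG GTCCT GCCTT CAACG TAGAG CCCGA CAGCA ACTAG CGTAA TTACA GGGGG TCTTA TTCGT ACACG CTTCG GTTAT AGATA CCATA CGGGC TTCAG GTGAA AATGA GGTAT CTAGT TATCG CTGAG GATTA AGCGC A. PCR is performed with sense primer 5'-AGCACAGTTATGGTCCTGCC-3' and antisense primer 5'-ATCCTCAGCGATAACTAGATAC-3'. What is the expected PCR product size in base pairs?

The forward primer matches the template at positions 54–73.
Taking the reverse complement of ATCCTCAGCGATAACTAGATAC gives GTATCTAGTTATCGCTGAGGAT, found at positions 172–193 on the template; the primer anneals here to the top strand with its 3' end pointing upstream.
The product runs from position 54 to position 193, so its length is 193 − 54 + 1 = 140 bp.

140 bp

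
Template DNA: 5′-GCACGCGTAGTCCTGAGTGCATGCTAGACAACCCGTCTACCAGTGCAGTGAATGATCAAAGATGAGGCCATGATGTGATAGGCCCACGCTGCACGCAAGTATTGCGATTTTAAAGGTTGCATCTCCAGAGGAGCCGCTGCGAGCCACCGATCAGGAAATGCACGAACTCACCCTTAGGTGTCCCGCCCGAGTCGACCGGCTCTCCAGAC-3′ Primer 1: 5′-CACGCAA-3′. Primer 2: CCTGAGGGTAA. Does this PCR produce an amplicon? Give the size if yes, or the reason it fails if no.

No product — primer 2 has no binding site in the template.

Primer 2 (CCTGAGGGTAA) does not match the top strand, and its reverse complement TTACCCTCAGG does not match either.
With no annealing site for primer 2, no amplification occurs.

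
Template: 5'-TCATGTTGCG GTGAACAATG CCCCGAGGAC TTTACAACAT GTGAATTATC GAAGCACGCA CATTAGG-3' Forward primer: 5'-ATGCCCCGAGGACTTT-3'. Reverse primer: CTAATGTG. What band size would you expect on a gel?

49 bp

Forward primer ATGCCCCGAGGACTTT is found on the top strand at positions 18–33.
Taking the reverse complement of CTAATGTG gives CACATTAG, found at positions 59–66 on the template; the primer anneals here to the top strand with its 3' end pointing upstream.
The product runs from position 18 to position 66, so its length is 66 − 18 + 1 = 49 bp.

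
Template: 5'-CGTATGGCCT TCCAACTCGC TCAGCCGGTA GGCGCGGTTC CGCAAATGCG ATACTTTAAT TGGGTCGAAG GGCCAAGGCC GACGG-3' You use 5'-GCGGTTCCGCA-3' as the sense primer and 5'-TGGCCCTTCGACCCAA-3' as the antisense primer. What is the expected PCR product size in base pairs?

42 bp

The forward primer matches the template at positions 34–44.
Taking the reverse complement of TGGCCCTTCGACCCAA gives TTGGGTCGAAGGGCCA, found at positions 60–75 on the template; the primer anneals here to the top strand with its 3' end pointing upstream.
Amplicon spans positions 34–75: 42 bp.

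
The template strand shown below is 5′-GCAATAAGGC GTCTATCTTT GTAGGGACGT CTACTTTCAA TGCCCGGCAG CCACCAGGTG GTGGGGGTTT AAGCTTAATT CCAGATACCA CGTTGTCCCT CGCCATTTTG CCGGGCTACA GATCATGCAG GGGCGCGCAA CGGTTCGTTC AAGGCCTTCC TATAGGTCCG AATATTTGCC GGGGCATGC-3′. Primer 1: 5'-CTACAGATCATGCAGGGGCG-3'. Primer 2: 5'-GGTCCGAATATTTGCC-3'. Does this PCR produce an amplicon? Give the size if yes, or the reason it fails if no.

Primer 1 (CTACAGATCATGCAGGGGCG) matches the top strand at positions 116–135 (3' end points downstream).
Primer 2 (GGTCCGAATATTTGCC) also matches the top strand directly, at positions 165–180 — its reverse complement GGCAAATATTCGGACC is not present.
Both primers anneal to the bottom strand with 3' ends pointing the same way, so neither can prime synthesis back toward the other.

No product — both primers anneal to the same strand and extend in the same direction.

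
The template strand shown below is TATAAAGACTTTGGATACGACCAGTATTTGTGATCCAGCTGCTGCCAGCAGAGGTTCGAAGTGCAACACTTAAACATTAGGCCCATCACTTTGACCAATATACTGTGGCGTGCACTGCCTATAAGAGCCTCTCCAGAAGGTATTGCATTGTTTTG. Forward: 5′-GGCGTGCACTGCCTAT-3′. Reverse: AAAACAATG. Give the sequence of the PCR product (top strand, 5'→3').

Scanning the template, GGCGTGCACTGCCTAT occurs at positions 107–122; this primer anneals to the bottom strand there with its 3' end pointing downstream.
Taking the reverse complement of AAAACAATG gives CATTGTTTT, found at positions 146–154 on the template; the primer anneals here to the top strand with its 3' end pointing upstream.
The product is the template from position 107 through 154 (48 bp).

5'-GGCGTGCACTGCCTATAAGAGCCTCTCCAGAAGGTATTGCATTGTTTT-3'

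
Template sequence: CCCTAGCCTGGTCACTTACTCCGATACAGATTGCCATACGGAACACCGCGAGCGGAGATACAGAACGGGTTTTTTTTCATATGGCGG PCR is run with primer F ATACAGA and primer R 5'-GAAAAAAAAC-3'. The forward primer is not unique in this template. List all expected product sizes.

55 bp, 21 bp

The forward primer ATACAGA matches the top strand at positions 24–30, 58–64.
The reverse primer's reverse complement is GTTTTTTTTC, matching at positions 69–78.
Each forward site pairs with the reverse site to give a product ending at position 78: sizes 55, 21 bp.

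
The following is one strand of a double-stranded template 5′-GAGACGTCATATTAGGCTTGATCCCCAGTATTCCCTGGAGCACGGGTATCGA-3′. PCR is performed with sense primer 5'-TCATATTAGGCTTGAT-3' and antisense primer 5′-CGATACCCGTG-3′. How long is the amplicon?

45 bp

The forward primer matches the template at positions 7–22.
The reverse primer's reverse complement is CACGGGTATCG, which matches the template at positions 41–51.
Product length = (reverse-primer end) − (forward-primer start) + 1 = 51 − 7 + 1 = 45 bp.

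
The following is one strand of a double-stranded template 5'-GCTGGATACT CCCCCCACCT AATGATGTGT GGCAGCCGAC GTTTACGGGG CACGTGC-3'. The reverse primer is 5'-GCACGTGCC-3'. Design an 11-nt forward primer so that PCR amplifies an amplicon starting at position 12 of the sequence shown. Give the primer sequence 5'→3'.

The reverse primer's reverse complement GGCACGTGC matches the template at positions 49–57; the product starts at position 12.
The forward primer is identical to the top strand over positions 12–22: CCCCCACCTAA.

5'-CCCCCACCTAA-3'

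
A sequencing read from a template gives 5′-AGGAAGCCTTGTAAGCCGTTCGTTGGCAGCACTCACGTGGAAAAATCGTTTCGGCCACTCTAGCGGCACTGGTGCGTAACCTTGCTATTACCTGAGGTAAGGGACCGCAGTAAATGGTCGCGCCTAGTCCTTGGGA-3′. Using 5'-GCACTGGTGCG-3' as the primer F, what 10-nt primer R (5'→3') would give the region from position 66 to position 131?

5'-AGGACTAGGC-3'

The product's 3' end on the top strand is position 131.
The reverse primer anneals to the top strand over positions 122–131, i.e. to GCCTAGTCCT.
Its sequence written 5'→3' is the reverse complement: AGGACTAGGC.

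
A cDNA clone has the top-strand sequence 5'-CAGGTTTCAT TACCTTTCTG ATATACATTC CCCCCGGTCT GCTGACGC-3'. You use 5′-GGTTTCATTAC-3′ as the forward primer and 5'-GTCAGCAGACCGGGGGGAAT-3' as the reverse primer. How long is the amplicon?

Scanning the template, GGTTTCATTAC occurs at positions 3–13; this primer anneals to the bottom strand there with its 3' end pointing downstream.
Taking the reverse complement of GTCAGCAGACCGGGGGGAAT gives ATTCCCCCCGGTCTGCTGAC, found at positions 27–46 on the template; the primer anneals here to the top strand with its 3' end pointing upstream.
Product length = (reverse-primer end) − (forward-primer start) + 1 = 46 − 3 + 1 = 44 bp.

44 bp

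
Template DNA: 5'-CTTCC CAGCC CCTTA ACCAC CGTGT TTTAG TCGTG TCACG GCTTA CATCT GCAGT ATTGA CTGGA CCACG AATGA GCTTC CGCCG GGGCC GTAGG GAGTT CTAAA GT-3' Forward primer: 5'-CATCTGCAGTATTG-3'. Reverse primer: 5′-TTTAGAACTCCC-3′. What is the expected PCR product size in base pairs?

60 bp

Forward primer CATCTGCAGTATTG is found on the top strand at positions 46–59.
Reverse complement of the reverse primer: GGGAGTTCTAAA. This occurs on the top strand at positions 94–105.
Amplicon spans positions 46–105: 60 bp.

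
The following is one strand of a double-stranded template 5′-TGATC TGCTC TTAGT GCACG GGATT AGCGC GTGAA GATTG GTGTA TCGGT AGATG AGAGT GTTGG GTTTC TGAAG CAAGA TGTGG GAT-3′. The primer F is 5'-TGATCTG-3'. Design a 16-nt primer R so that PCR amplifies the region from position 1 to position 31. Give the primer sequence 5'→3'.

5'-CGCGCTAATCCCGTGC-3'

The product's 3' end on the top strand is position 31.
The reverse primer anneals to the top strand over positions 16–31, i.e. to GCACGGGATTAGCGCG.
Its sequence written 5'→3' is the reverse complement: CGCGCTAATCCCGTGC.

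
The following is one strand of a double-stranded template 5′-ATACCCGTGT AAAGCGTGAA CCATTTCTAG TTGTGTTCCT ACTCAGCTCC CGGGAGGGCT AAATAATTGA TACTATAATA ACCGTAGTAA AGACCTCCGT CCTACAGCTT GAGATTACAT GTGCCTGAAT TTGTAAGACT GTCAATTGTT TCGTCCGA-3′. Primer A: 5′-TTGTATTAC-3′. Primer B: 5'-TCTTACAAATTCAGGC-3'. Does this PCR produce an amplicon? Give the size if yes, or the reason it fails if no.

No product — primer A has no binding site in the template.

Primer A (TTGTATTAC) does not match the top strand, and its reverse complement GTAATACAA does not match either.
With no annealing site for primer A, no amplification occurs.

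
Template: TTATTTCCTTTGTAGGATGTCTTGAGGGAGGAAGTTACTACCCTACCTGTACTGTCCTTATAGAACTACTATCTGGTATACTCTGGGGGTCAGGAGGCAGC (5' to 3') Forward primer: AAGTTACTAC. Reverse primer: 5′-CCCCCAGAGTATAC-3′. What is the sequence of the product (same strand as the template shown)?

The forward primer matches the template at positions 32–41.
Reverse complement of the reverse primer: GTATACTCTGGGGG. This occurs on the top strand at positions 76–89.
The product is the template from position 32 through 89 (58 bp).

5'-AAGTTACTACCCTACCTGTACTGTCCTTATAGAACTACTATCTGGTATACTCTGGGGG-3'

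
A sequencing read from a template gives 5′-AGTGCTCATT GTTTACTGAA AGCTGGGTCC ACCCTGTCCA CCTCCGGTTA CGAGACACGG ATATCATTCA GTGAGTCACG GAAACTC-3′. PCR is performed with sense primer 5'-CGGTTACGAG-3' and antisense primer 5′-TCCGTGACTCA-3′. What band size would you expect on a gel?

The forward primer matches the template at positions 45–54.
The reverse primer's reverse complement is TGAGTCACGGA, which matches the template at positions 72–82.
Product length = (reverse-primer end) − (forward-primer start) + 1 = 82 − 45 + 1 = 38 bp.

38 bp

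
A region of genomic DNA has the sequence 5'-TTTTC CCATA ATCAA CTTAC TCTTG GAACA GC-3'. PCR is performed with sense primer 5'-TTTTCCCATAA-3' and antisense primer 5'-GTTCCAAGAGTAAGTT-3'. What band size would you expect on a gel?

The forward primer matches the template at positions 1–11.
Taking the reverse complement of GTTCCAAGAGTAAGTT gives AACTTACTCTTGGAAC, found at positions 14–29 on the template; the primer anneals here to the top strand with its 3' end pointing upstream.
The product runs from position 1 to position 29, so its length is 29 − 1 + 1 = 29 bp.

29 bp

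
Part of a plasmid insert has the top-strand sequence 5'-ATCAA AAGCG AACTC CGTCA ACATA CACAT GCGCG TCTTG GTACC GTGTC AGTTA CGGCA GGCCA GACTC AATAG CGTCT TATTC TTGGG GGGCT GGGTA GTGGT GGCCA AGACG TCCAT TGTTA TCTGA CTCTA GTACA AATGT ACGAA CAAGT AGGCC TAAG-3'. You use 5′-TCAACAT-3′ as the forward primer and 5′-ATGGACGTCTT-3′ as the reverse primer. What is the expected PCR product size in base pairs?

103 bp

The forward primer matches the template at positions 18–24.
The reverse primer's reverse complement is AAGACGTCCAT, which matches the template at positions 110–120.
The product runs from position 18 to position 120, so its length is 120 − 18 + 1 = 103 bp.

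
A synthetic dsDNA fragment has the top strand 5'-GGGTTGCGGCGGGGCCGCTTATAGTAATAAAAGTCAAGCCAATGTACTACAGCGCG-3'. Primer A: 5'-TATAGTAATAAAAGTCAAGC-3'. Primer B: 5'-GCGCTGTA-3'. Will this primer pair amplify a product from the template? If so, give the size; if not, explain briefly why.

Yes — a 36 bp product.

Primer A (TATAGTAATAAAAGTCAAGC) matches the top strand at positions 20–39; it acts as a forward primer.
Primer B's reverse complement is TACAGCGC, matching the top strand at positions 48–55; it acts as a reverse primer.
The 3' ends face each other across positions 20–55, giving a 36 bp product.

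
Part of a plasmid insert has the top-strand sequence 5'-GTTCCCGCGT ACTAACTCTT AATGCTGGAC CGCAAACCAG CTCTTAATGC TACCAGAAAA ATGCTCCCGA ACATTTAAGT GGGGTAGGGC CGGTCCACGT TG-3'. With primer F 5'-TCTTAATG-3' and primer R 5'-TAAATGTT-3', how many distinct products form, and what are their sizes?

Two products: 61 bp, 36 bp

The forward primer TCTTAATG matches the top strand at positions 17–24, 42–49.
The reverse primer's reverse complement is AACATTTA, matching at positions 70–77.
Each forward site pairs with the reverse site to give a product ending at position 77: sizes 61, 36 bp.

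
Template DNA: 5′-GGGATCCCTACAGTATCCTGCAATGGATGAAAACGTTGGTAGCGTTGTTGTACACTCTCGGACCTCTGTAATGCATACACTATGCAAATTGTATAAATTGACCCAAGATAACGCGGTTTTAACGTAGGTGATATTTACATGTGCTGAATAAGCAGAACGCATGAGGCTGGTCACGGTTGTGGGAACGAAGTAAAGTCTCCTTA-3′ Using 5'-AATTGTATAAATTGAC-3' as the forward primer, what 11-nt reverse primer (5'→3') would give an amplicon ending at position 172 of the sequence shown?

The forward primer binds at positions 87–102; the product's 3' end on the top strand is position 172.
The reverse primer anneals to the top strand over positions 162–172, i.e. to TGAGGCTGGTC.
Its sequence written 5'→3' is the reverse complement: GACCAGCCTCA.

5'-GACCAGCCTCA-3'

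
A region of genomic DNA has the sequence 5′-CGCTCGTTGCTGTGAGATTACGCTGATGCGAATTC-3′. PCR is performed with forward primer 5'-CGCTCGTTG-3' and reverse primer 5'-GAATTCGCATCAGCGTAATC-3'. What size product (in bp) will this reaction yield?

Scanning the template, CGCTCGTTG occurs at positions 1–9; this primer anneals to the bottom strand there with its 3' end pointing downstream.
The reverse primer's reverse complement is GATTACGCTGATGCGAATTC, which matches the template at positions 16–35.
The product runs from position 1 to position 35, so its length is 35 − 1 + 1 = 35 bp.

35 bp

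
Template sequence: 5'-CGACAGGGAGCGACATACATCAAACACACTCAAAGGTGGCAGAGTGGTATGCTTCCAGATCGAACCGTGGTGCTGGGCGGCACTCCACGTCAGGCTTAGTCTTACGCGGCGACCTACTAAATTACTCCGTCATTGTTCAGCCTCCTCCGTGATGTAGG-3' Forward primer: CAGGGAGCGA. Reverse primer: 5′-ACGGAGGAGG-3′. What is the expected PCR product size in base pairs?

Forward primer CAGGGAGCGA is found on the top strand at positions 4–13.
Taking the reverse complement of ACGGAGGAGG gives CCTCCTCCGT, found at positions 141–150 on the template; the primer anneals here to the top strand with its 3' end pointing upstream.
Product length = (reverse-primer end) − (forward-primer start) + 1 = 150 − 4 + 1 = 147 bp.

147 bp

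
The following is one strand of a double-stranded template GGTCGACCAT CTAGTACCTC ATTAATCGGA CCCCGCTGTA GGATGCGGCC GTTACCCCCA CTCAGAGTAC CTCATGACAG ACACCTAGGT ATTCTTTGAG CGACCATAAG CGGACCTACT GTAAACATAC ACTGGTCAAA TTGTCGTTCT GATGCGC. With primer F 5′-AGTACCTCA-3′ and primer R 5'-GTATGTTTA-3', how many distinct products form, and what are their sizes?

Two products: 118 bp, 65 bp

The forward primer AGTACCTCA matches the top strand at positions 13–21, 66–74.
The reverse primer's reverse complement is TAAACATAC, matching at positions 122–130.
Each forward site pairs with the reverse site to give a product ending at position 130: sizes 118, 65 bp.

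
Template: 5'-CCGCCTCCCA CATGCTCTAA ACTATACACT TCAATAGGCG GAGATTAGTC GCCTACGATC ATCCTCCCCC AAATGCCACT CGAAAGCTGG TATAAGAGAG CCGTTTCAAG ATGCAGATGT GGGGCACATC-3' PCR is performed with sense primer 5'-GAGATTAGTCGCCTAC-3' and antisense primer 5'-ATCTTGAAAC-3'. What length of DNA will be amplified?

72 bp

Forward primer GAGATTAGTCGCCTAC is found on the top strand at positions 41–56.
Taking the reverse complement of ATCTTGAAAC gives GTTTCAAGAT, found at positions 103–112 on the template; the primer anneals here to the top strand with its 3' end pointing upstream.
The product runs from position 41 to position 112, so its length is 112 − 41 + 1 = 72 bp.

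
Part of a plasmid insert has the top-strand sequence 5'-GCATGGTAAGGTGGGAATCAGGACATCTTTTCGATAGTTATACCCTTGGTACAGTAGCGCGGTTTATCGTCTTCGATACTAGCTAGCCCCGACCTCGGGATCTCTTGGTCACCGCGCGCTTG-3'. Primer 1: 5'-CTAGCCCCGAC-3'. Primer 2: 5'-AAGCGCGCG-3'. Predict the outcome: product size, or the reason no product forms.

Yes — a 39 bp product.

Primer 1 (CTAGCCCCGAC) matches the top strand at positions 83–93; it acts as a forward primer.
Primer 2's reverse complement is CGCGCGCTT, matching the top strand at positions 113–121; it acts as a reverse primer.
The 3' ends face each other across positions 83–121, giving a 39 bp product.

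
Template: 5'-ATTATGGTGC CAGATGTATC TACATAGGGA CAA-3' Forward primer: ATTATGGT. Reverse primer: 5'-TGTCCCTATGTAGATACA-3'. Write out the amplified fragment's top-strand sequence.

5'-ATTATGGTGCCAGATGTATCTACATAGGGACA-3'

The forward primer matches the template at positions 1–8.
Taking the reverse complement of TGTCCCTATGTAGATACA gives TGTATCTACATAGGGACA, found at positions 15–32 on the template; the primer anneals here to the top strand with its 3' end pointing upstream.
The product is the template from position 1 through 32 (32 bp).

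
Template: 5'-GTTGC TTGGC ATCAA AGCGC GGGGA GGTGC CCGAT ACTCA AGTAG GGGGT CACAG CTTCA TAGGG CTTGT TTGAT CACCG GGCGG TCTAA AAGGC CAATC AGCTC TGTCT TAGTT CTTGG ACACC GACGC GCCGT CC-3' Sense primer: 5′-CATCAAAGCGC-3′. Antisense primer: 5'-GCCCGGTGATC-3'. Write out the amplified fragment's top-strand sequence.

5'-CATCAAAGCGCGGGGAGGTGCCCGATACTCAAGTAGGGGGTCACAGCTTCATAGGGCTTGTTTGATCACCGGGC-3'

Forward primer CATCAAAGCGC is found on the top strand at positions 10–20.
Reverse complement of the reverse primer: GATCACCGGGC. This occurs on the top strand at positions 73–83.
The product is the template from position 10 through 83 (74 bp).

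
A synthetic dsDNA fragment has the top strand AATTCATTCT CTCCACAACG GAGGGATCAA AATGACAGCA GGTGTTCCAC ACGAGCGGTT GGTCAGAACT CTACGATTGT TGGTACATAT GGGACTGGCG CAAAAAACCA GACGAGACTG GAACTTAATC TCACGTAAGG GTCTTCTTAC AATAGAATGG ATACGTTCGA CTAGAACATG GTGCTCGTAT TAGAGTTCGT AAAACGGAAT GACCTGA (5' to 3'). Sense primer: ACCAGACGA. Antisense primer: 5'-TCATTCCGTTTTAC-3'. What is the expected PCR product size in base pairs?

The forward primer matches the template at positions 107–115.
The reverse primer's reverse complement is GTAAAACGGAATGA, which matches the template at positions 199–212.
Product length = (reverse-primer end) − (forward-primer start) + 1 = 212 − 107 + 1 = 106 bp.

106 bp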